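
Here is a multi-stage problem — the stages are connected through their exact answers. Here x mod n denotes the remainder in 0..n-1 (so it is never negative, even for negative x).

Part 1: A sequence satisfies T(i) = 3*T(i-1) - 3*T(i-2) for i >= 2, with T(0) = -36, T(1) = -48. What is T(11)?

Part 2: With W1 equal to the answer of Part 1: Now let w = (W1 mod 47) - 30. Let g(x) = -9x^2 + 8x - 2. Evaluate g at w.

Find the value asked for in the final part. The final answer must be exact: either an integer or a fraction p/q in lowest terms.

Part 1: T(2) = 3*(-48) - 3*(-36) = -36; iterating: T(2)=-36, T(3)=36, T(4)=216, T(5)=540, T(6)=972, T(7)=1296, T(8)=972, T(9)=-972, T(10)=-5832, T(11)=-14580; answer -14580
Part 2: W1 = -14580; w = 7; -9*(7)^2 + 8*(7)^1 - 2 = (-441) + (56) + (-2) = -387; answer -387

-387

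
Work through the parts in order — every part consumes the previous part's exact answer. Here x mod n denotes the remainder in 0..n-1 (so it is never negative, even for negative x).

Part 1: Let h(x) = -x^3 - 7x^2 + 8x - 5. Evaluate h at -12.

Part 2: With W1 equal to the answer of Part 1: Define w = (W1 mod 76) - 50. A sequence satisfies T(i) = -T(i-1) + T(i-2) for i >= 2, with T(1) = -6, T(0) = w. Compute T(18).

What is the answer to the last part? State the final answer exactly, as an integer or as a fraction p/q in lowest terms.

Part 1: -1*(-12)^3 - 7*(-12)^2 + 8*(-12)^1 - 5 = (1728) + (-1008) + (-96) + (-5) = 619; answer 619
Part 2: W1 = 619; w = -39; T(2) = -1*(-6) + 1*(-39) = -33; iterating: T(2)=-33, T(3)=27, T(4)=-60, T(5)=87, T(6)=-147, T(7)=234, T(8)=-381, T(9)=615, T(10)=-996, T(11)=1611, T(12)=-2607, T(13)=4218, T(14)=-6825, T(15)=11043, T(16)=-17868, T(17)=28911, T(18)=-46779; answer -46779

-46779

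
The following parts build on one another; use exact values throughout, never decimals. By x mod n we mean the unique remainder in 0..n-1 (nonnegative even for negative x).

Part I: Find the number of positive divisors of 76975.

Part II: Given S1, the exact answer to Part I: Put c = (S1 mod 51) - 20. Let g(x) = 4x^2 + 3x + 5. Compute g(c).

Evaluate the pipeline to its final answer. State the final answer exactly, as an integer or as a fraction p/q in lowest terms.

747

Part I: 76975 = 5^2 * 3079; number of divisors = (2+1) * (1+1) = 6; answer 6
Part II: S1 = 6; c = -14; 4*(-14)^2 + 3*(-14)^1 + 5 = (784) + (-42) + (5) = 747; answer 747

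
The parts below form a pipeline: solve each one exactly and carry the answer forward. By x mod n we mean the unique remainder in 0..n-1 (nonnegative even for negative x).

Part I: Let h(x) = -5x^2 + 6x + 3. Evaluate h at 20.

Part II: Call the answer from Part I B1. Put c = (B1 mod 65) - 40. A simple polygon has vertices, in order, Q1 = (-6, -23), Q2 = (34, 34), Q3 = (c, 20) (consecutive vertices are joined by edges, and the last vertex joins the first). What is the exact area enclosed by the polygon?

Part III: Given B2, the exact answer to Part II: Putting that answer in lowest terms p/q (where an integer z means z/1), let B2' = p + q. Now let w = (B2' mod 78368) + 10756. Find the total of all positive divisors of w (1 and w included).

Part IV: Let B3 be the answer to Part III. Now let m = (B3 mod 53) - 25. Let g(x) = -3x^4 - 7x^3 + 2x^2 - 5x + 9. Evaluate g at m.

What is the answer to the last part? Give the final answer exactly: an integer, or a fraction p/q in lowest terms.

-2265

Part I: -5*(20)^2 + 6*(20)^1 + 3 = (-2000) + (120) + (3) = -1877; answer -1877
Part II: B1 = -1877; c = -32; cross terms: (-6*34 - 34*-23)=578, (34*20 - -32*34)=1768, (-32*-23 - -6*20)=856; twice the area = |3202| = 3202; area = 1601; answer 1601
Part III: B2 = 1601; threaded value p + q = 1602; w = 12358; 12358 = 2 * 37 * 167; sigma = (1 + 2) * (1 + 37) * (1 + 167) = 3 * 38 * 168 = 19152; answer 19152
Part IV: B3 = 19152; m = -6; -3*(-6)^4 - 7*(-6)^3 + 2*(-6)^2 - 5*(-6)^1 + 9 = (-3888) + (1512) + (72) + (30) + (9) = -2265; answer -2265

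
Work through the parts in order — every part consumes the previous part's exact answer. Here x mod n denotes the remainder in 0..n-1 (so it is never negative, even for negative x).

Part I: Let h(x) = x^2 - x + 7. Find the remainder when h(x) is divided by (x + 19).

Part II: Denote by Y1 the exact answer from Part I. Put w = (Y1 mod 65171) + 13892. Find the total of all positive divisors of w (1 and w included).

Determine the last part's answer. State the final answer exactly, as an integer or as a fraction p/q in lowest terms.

Part I: remainder = value at the root: 1*(-19)^2 - 1*(-19)^1 + 7 = (361) + (19) + (7) = 387; answer 387
Part II: Y1 = 387; w = 14279; 14279 = 109 * 131; sigma = (1 + 109) * (1 + 131) = 110 * 132 = 14520; answer 14520

14520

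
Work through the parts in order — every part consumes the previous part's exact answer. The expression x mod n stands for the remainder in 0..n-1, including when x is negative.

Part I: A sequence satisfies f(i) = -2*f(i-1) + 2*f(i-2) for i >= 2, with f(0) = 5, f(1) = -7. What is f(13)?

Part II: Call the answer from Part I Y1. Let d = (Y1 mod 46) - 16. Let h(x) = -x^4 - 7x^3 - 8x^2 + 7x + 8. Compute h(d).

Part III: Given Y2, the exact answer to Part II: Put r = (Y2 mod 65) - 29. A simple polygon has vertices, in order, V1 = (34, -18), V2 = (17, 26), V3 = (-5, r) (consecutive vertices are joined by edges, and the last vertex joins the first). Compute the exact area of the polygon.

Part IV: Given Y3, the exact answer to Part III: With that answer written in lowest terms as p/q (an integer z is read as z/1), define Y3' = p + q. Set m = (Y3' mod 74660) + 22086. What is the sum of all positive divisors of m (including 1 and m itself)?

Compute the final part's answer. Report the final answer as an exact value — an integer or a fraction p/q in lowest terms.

Part I: f(2) = -2*(-7) + 2*(5) = 24; iterating: f(2)=24, f(3)=-62, f(4)=172, f(5)=-468, f(6)=1280, f(7)=-3496, f(8)=9552, f(9)=-26096, f(10)=71296, f(11)=-194784, f(12)=532160, f(13)=-1453888; answer -1453888
Part II: Y1 = -1453888; d = 18; -1*(18)^4 - 7*(18)^3 - 8*(18)^2 + 7*(18)^1 + 8 = (-104976) + (-40824) + (-2592) + (126) + (8) = -148258; answer -148258
Part III: Y2 = -148258; r = -22; cross terms: (34*26 - 17*-18)=1190, (17*-22 - -5*26)=-244, (-5*-18 - 34*-22)=838; twice the area = |1784| = 1784; area = 892; answer 892
Part IV: Y3 = 892; threaded value p + q = 893; m = 22979; 22979 = 11 * 2089; sigma = (1 + 11) * (1 + 2089) = 12 * 2090 = 25080; answer 25080

25080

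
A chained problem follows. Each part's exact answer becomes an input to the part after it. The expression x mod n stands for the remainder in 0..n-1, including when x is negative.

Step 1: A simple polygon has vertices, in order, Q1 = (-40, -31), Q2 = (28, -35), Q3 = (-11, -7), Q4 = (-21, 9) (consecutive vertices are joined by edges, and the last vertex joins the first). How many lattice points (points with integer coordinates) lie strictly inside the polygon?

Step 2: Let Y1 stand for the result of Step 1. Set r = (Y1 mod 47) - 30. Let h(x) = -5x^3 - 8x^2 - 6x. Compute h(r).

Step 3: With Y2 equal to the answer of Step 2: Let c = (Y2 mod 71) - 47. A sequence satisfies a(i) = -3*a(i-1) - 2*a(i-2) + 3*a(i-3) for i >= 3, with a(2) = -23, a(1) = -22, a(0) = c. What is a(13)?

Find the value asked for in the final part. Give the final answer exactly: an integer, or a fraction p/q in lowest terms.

-3673

Step 1: cross terms: (-40*-35 - 28*-31)=2268, (28*-7 - -11*-35)=-581, (-11*9 - -21*-7)=-246, (-21*-31 - -40*9)=1011; twice the area = |2452| = 2452; area = 1226; boundary points = 4 + 1 + 2 + 1 = 8; strictly interior points = area - boundary/2 + 1 = 1223; answer 1223
Step 2: Y1 = 1223; r = -29; -5*(-29)^3 - 8*(-29)^2 - 6*(-29)^1 = (121945) + (-6728) + (174) = 115391; answer 115391
Step 3: Y2 = 115391; c = -31; a(3) = -3*(-23) - 2*(-22) + 3*(-31) = 20; iterating: a(3)=20, a(4)=-80, a(5)=131, a(6)=-173, a(7)=17, a(8)=688, a(9)=-2617, a(10)=6526, a(11)=-12280, a(12)=15937, a(13)=-3673; answer -3673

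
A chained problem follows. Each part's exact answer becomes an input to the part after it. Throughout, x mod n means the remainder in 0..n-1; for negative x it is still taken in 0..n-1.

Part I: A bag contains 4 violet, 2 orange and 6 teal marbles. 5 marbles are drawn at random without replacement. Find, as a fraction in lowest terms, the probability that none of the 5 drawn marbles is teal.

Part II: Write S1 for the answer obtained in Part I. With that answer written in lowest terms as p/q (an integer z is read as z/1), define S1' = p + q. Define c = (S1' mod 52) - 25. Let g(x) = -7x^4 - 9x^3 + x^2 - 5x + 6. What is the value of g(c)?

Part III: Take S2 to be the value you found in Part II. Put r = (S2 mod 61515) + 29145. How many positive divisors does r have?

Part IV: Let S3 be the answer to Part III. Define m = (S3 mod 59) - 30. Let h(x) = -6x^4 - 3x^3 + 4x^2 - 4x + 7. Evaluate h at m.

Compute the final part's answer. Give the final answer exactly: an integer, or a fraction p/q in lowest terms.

Part I: total draws C(12,5) = 792; favorable C(6,5) = 6; P = 1/132; answer 1/132
Part II: S1 = 1/132; threaded value p + q = 133; c = 4; -7*(4)^4 - 9*(4)^3 + 1*(4)^2 - 5*(4)^1 + 6 = (-1792) + (-576) + (16) + (-20) + (6) = -2366; answer -2366
Part III: S2 = -2366; r = 88294; 88294 = 2 * 131 * 337; number of divisors = (1+1) * (1+1) * (1+1) = 8; answer 8
Part IV: S3 = 8; m = -22; -6*(-22)^4 - 3*(-22)^3 + 4*(-22)^2 - 4*(-22)^1 + 7 = (-1405536) + (31944) + (1936) + (88) + (7) = -1371561; answer -1371561

-1371561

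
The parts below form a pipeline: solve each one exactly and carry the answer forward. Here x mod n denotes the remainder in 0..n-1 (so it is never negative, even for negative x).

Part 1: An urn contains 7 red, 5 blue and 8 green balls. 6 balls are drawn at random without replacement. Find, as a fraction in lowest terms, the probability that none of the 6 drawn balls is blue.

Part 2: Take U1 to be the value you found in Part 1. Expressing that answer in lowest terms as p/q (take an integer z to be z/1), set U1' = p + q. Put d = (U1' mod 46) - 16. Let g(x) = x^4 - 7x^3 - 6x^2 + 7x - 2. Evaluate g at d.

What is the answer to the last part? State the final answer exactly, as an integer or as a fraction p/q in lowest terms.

193

Part 1: total draws C(20,6) = 38760; favorable C(15,6) = 5005; P = 1001/7752; answer 1001/7752
Part 2: U1 = 1001/7752; threaded value p + q = 8753; d = -3; 1*(-3)^4 - 7*(-3)^3 - 6*(-3)^2 + 7*(-3)^1 - 2 = (81) + (189) + (-54) + (-21) + (-2) = 193; answer 193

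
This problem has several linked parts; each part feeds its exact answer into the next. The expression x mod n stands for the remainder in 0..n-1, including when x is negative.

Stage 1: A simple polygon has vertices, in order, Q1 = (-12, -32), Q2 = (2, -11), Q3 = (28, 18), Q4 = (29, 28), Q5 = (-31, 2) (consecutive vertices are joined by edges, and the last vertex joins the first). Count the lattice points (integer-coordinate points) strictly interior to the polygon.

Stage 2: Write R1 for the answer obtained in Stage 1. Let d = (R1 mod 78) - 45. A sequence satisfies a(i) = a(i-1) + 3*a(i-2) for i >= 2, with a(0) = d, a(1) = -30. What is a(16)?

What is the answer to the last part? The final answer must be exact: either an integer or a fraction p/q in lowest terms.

-6105282

Stage 1: cross terms: (-12*-11 - 2*-32)=196, (2*18 - 28*-11)=344, (28*28 - 29*18)=262, (29*2 - -31*28)=926, (-31*-32 - -12*2)=1016; twice the area = |2744| = 2744; area = 1372; boundary points = 7 + 1 + 1 + 2 + 1 = 12; strictly interior points = area - boundary/2 + 1 = 1367; answer 1367
Stage 2: R1 = 1367; d = -4; a(2) = 1*(-30) + 3*(-4) = -42; iterating: a(2)=-42, a(3)=-132, a(4)=-258, a(5)=-654, a(6)=-1428, a(7)=-3390, a(8)=-7674, a(9)=-17844, a(10)=-40866, a(11)=-94398, a(12)=-216996, a(13)=-500190, a(14)=-1151178, a(15)=-2651748, a(16)=-6105282; answer -6105282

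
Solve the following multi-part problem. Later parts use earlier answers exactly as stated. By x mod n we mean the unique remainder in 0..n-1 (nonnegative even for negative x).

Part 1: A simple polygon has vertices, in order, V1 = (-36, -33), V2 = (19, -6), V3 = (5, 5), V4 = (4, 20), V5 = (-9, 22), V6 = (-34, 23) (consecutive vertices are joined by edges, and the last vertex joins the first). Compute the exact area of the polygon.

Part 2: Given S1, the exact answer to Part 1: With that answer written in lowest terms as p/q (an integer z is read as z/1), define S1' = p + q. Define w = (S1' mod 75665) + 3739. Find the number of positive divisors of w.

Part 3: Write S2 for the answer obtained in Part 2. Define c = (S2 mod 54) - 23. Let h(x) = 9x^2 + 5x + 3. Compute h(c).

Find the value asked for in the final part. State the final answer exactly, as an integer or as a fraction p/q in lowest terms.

Part 1: cross terms: (-36*-6 - 19*-33)=843, (19*5 - 5*-6)=125, (5*20 - 4*5)=80, (4*22 - -9*20)=268, (-9*23 - -34*22)=541, (-34*-33 - -36*23)=1950; twice the area = |3807| = 3807; area = 3807/2; answer 3807/2
Part 2: S1 = 3807/2; threaded value p + q = 3809; w = 7548; 7548 = 2^2 * 3 * 17 * 37; number of divisors = (2+1) * (1+1) * (1+1) * (1+1) = 24; answer 24
Part 3: S2 = 24; c = 1; 9*(1)^2 + 5*(1)^1 + 3 = (9) + (5) + (3) = 17; answer 17

17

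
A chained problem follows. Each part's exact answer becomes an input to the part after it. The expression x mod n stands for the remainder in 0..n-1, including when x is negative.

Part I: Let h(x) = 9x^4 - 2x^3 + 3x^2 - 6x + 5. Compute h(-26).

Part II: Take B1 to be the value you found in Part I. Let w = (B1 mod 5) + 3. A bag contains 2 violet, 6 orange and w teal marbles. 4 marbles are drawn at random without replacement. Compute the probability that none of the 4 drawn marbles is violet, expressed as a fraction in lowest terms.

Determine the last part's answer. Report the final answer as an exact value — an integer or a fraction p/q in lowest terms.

21/55

Part I: 9*(-26)^4 - 2*(-26)^3 + 3*(-26)^2 - 6*(-26)^1 + 5 = (4112784) + (35152) + (2028) + (156) + (5) = 4150125; answer 4150125
Part II: B1 = 4150125; w = 3; total draws C(11,4) = 330; favorable C(9,4) = 126; P = 21/55; answer 21/55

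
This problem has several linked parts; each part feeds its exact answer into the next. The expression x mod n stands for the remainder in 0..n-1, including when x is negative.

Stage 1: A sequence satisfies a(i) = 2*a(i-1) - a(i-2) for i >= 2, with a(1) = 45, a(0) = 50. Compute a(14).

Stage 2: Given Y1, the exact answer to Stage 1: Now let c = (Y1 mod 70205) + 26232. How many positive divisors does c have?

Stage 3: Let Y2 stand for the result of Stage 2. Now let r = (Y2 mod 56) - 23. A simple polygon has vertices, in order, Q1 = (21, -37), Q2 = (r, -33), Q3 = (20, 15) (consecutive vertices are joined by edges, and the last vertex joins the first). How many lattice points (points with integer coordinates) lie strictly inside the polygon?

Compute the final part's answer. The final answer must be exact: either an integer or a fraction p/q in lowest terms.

Stage 1: a(2) = 2*(45) - 1*(50) = 40; iterating: a(2)=40, a(3)=35, a(4)=30, a(5)=25, a(6)=20, a(7)=15, a(8)=10, a(9)=5, a(10)=0, a(11)=-5, a(12)=-10, a(13)=-15, a(14)=-20; answer -20
Stage 2: Y1 = -20; c = 96417; 96417 = 3^3 * 3571; number of divisors = (3+1) * (1+1) = 8; answer 8
Stage 3: Y2 = 8; r = -15; cross terms: (21*-33 - -15*-37)=-1248, (-15*15 - 20*-33)=435, (20*-37 - 21*15)=-1055; twice the area = |-1868| = 1868; area = 934; boundary points = 4 + 1 + 1 = 6; strictly interior points = area - boundary/2 + 1 = 932; answer 932

932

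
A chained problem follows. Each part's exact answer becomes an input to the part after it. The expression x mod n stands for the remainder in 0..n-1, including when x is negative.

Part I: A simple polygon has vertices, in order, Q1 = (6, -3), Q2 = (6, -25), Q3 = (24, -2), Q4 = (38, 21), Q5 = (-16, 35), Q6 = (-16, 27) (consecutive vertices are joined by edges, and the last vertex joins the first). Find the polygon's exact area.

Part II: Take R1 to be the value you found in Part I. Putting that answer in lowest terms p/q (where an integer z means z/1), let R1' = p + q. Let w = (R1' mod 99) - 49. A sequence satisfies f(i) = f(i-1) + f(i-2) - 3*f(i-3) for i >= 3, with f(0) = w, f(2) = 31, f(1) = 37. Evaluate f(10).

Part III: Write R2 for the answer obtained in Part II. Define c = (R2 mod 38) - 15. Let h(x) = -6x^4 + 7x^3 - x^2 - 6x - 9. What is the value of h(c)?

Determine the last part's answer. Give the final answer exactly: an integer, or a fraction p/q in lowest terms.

-1985

Part I: cross terms: (6*-25 - 6*-3)=-132, (6*-2 - 24*-25)=588, (24*21 - 38*-2)=580, (38*35 - -16*21)=1666, (-16*27 - -16*35)=128, (-16*-3 - 6*27)=-114; twice the area = |2716| = 2716; area = 1358; answer 1358
Part II: R1 = 1358; threaded value p + q = 1359; w = 23; f(3) = 1*(31) + 1*(37) - 3*(23) = -1; iterating: f(3)=-1, f(4)=-81, f(5)=-175, f(6)=-253, f(7)=-185, f(8)=87, f(9)=661, f(10)=1303; answer 1303
Part III: R2 = 1303; c = -4; -6*(-4)^4 + 7*(-4)^3 - 1*(-4)^2 - 6*(-4)^1 - 9 = (-1536) + (-448) + (-16) + (24) + (-9) = -1985; answer -1985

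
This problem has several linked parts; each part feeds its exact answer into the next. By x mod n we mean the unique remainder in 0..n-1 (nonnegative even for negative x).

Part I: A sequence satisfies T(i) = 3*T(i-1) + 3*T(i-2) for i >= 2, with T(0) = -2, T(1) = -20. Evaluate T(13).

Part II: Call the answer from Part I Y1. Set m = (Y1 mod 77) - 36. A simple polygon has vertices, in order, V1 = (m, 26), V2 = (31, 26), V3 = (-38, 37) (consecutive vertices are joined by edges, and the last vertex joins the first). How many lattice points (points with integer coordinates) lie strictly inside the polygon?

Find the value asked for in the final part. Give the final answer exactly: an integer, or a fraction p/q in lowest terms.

Part I: T(2) = 3*(-20) + 3*(-2) = -66; iterating: T(2)=-66, T(3)=-258, T(4)=-972, T(5)=-3690, T(6)=-13986, T(7)=-53028, T(8)=-201042, T(9)=-762210, T(10)=-2889756, T(11)=-10955898, T(12)=-41536962, T(13)=-157478580; answer -157478580
Part II: Y1 = -157478580; m = 13; cross terms: (13*26 - 31*26)=-468, (31*37 - -38*26)=2135, (-38*26 - 13*37)=-1469; twice the area = |198| = 198; area = 99; boundary points = 18 + 1 + 1 = 20; strictly interior points = area - boundary/2 + 1 = 90; answer 90

90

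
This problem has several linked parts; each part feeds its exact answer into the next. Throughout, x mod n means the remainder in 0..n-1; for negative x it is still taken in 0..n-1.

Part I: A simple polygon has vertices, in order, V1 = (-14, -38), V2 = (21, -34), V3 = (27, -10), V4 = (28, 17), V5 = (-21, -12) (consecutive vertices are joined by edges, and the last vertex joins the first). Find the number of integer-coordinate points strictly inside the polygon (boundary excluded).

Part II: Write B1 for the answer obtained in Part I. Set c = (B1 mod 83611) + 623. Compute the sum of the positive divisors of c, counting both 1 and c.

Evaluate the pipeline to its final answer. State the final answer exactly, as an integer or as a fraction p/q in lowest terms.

Part I: cross terms: (-14*-34 - 21*-38)=1274, (21*-10 - 27*-34)=708, (27*17 - 28*-10)=739, (28*-12 - -21*17)=21, (-21*-38 - -14*-12)=630; twice the area = |3372| = 3372; area = 1686; boundary points = 1 + 6 + 1 + 1 + 1 = 10; strictly interior points = area - boundary/2 + 1 = 1682; answer 1682
Part II: B1 = 1682; c = 2305; 2305 = 5 * 461; sigma = (1 + 5) * (1 + 461) = 6 * 462 = 2772; answer 2772

2772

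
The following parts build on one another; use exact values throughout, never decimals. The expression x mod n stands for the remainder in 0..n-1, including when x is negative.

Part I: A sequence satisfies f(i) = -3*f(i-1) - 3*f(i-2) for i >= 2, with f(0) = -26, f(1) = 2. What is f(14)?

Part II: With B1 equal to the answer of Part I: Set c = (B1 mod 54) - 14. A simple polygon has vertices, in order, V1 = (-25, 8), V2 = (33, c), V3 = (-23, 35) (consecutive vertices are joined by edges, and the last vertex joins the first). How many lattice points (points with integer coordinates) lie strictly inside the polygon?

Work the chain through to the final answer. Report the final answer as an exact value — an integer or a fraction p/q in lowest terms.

Part I: f(2) = -3*(2) - 3*(-26) = 72; iterating: f(2)=72, f(3)=-222, f(4)=450, f(5)=-684, f(6)=702, f(7)=-54, f(8)=-1944, f(9)=5994, f(10)=-12150, f(11)=18468, f(12)=-18954, f(13)=1458, f(14)=52488; answer 52488
Part II: B1 = 52488; c = -14; cross terms: (-25*-14 - 33*8)=86, (33*35 - -23*-14)=833, (-23*8 - -25*35)=691; twice the area = |1610| = 1610; area = 805; boundary points = 2 + 7 + 1 = 10; strictly interior points = area - boundary/2 + 1 = 801; answer 801

801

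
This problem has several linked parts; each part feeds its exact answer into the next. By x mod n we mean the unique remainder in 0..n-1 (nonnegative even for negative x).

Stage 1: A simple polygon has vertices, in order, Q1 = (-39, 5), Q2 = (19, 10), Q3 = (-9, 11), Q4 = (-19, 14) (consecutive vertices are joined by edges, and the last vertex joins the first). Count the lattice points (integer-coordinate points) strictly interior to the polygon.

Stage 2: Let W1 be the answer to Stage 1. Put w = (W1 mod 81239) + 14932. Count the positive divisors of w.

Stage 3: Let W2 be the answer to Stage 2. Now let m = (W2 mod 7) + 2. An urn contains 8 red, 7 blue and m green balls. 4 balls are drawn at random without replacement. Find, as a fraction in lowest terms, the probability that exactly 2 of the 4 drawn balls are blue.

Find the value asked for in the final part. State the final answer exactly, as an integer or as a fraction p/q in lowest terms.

Stage 1: cross terms: (-39*10 - 19*5)=-485, (19*11 - -9*10)=299, (-9*14 - -19*11)=83, (-19*5 - -39*14)=451; twice the area = |348| = 348; area = 174; boundary points = 1 + 1 + 1 + 1 = 4; strictly interior points = area - boundary/2 + 1 = 173; answer 173
Stage 2: W1 = 173; w = 15105; 15105 = 3 * 5 * 19 * 53; number of divisors = (1+1) * (1+1) * (1+1) * (1+1) = 16; answer 16
Stage 3: W2 = 16; m = 4; total draws C(19,4) = 3876; favorable C(7,2)*C(12,2) = 1386; P = 231/646; answer 231/646

231/646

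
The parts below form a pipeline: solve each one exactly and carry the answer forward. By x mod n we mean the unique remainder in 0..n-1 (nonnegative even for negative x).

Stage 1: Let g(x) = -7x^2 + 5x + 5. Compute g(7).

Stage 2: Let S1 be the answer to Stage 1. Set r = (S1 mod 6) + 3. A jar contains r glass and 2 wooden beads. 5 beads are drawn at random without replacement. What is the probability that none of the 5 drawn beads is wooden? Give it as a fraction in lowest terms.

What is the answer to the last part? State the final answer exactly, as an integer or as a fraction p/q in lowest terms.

Stage 1: -7*(7)^2 + 5*(7)^1 + 5 = (-343) + (35) + (5) = -303; answer -303
Stage 2: S1 = -303; r = 6; total draws C(8,5) = 56; favorable C(6,5) = 6; P = 3/28; answer 3/28

3/28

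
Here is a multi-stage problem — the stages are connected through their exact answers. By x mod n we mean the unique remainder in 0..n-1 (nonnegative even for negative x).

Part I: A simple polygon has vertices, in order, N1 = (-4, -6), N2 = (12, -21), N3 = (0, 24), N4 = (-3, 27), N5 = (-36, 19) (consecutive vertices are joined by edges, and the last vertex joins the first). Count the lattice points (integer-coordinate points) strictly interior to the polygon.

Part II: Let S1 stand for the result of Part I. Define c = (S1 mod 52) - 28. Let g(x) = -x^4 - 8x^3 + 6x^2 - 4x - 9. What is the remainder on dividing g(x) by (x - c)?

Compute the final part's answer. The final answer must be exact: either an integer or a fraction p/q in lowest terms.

71

Part I: cross terms: (-4*-21 - 12*-6)=156, (12*24 - 0*-21)=288, (0*27 - -3*24)=72, (-3*19 - -36*27)=915, (-36*-6 - -4*19)=292; twice the area = |1723| = 1723; area = 1723/2; boundary points = 1 + 3 + 3 + 1 + 1 = 9; strictly interior points = area - boundary/2 + 1 = 858; answer 858
Part II: S1 = 858; c = -2; remainder = value at the root: -1*(-2)^4 - 8*(-2)^3 + 6*(-2)^2 - 4*(-2)^1 - 9 = (-16) + (64) + (24) + (8) + (-9) = 71; answer 71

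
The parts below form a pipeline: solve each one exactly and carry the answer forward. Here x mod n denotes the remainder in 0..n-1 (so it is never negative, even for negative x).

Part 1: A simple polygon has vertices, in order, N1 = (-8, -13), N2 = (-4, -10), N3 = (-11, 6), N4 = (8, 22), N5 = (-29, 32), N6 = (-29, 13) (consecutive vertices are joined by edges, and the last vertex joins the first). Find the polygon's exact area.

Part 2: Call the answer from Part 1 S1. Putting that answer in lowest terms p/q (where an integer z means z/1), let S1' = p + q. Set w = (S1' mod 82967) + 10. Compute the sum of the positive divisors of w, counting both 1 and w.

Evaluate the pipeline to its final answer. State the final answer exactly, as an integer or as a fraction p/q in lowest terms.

1470

Part 1: cross terms: (-8*-10 - -4*-13)=28, (-4*6 - -11*-10)=-134, (-11*22 - 8*6)=-290, (8*32 - -29*22)=894, (-29*13 - -29*32)=551, (-29*-13 - -8*13)=481; twice the area = |1530| = 1530; area = 765; answer 765
Part 2: S1 = 765; threaded value p + q = 766; w = 776; 776 = 2^3 * 97; sigma = (1 + 2 + 4 + 8) * (1 + 97) = 15 * 98 = 1470; answer 1470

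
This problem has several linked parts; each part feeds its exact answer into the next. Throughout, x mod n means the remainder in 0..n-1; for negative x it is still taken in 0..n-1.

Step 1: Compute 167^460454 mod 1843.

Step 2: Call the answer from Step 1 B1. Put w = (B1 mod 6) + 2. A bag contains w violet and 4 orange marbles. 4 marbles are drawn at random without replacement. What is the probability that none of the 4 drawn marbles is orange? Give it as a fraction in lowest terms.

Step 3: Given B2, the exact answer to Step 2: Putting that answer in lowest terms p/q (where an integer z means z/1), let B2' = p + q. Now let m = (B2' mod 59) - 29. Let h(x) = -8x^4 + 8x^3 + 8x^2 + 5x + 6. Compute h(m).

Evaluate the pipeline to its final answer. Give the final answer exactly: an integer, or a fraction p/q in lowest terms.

-555082

Step 1: squarings mod 1843: 167^1=167, 167^2=244, 167^4=560, 167^8=290, 167^16=1165, 167^32=777, 167^64=1068, 167^128=1650, 167^256=389, 167^512=195, 167^1024=1165, 167^2048=777, 167^4096=1068, 167^8192=1650, 167^16384=389, 167^32768=195, 167^65536=1165, 167^131072=777, 167^262144=1068; 167^460454 = 167^2 * 167^4 * 167^32 * 167^128 * 167^512 * 167^1024 * 167^65536 * 167^131072 * 167^262144 = 549 (mod 1843); answer 549
Step 2: B1 = 549; w = 5; total draws C(9,4) = 126; favorable C(5,4) = 5; P = 5/126; answer 5/126
Step 3: B2 = 5/126; threaded value p + q = 131; m = -16; -8*(-16)^4 + 8*(-16)^3 + 8*(-16)^2 + 5*(-16)^1 + 6 = (-524288) + (-32768) + (2048) + (-80) + (6) = -555082; answer -555082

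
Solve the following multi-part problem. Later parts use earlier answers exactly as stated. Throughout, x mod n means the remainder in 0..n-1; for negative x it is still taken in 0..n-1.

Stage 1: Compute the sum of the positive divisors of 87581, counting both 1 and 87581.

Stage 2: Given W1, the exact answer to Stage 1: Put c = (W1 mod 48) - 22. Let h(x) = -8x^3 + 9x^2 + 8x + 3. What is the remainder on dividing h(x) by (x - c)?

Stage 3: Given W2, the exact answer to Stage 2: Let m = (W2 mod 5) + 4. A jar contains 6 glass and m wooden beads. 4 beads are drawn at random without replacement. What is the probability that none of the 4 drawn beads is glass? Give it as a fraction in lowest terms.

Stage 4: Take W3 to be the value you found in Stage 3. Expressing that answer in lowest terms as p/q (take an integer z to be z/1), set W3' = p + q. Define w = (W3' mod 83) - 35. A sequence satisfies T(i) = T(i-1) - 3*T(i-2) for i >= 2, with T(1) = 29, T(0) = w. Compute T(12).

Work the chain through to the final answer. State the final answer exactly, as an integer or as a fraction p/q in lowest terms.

Stage 1: 87581 = 13 * 6737; sigma = (1 + 13) * (1 + 6737) = 14 * 6738 = 94332; answer 94332
Stage 2: W1 = 94332; c = -10; remainder = value at the root: -8*(-10)^3 + 9*(-10)^2 + 8*(-10)^1 + 3 = (8000) + (900) + (-80) + (3) = 8823; answer 8823
Stage 3: W2 = 8823; m = 7; total draws C(13,4) = 715; favorable C(7,4) = 35; P = 7/143; answer 7/143
Stage 4: W3 = 7/143; threaded value p + q = 150; w = 32; T(2) = 1*(29) - 3*(32) = -67; iterating: T(2)=-67, T(3)=-154, T(4)=47, T(5)=509, T(6)=368, T(7)=-1159, T(8)=-2263, T(9)=1214, T(10)=8003, T(11)=4361, T(12)=-19648; answer -19648

-19648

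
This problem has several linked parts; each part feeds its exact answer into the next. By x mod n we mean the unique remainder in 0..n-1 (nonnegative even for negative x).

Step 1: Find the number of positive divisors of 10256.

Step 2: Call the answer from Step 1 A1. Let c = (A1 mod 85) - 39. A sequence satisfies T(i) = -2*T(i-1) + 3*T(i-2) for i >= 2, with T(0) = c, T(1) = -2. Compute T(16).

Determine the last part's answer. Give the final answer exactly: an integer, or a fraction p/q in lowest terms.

Step 1: 10256 = 2^4 * 641; number of divisors = (4+1) * (1+1) = 10; answer 10
Step 2: A1 = 10; c = -29; T(2) = -2*(-2) + 3*(-29) = -83; iterating: T(2)=-83, T(3)=160, T(4)=-569, T(5)=1618, T(6)=-4943, T(7)=14740, T(8)=-44309, T(9)=132838, T(10)=-398603, T(11)=1195720, T(12)=-3587249, T(13)=10761658, T(14)=-32285063, T(15)=96855100, T(16)=-290565389; answer -290565389

-290565389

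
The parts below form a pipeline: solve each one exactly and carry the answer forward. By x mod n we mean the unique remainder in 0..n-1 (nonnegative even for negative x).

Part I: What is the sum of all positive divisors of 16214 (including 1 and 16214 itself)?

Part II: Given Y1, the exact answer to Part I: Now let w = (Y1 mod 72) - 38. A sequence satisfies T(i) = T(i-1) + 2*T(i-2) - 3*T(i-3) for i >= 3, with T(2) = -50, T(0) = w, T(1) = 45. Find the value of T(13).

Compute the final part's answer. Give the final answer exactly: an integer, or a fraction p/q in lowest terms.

Part I: 16214 = 2 * 11^2 * 67; sigma = (1 + 2) * (1 + 11 + 121) * (1 + 67) = 3 * 133 * 68 = 27132; answer 27132
Part II: Y1 = 27132; w = 22; T(3) = 1*(-50) + 2*(45) - 3*(22) = -26; iterating: T(3)=-26, T(4)=-261, T(5)=-163, T(6)=-607, T(7)=-150, T(8)=-875, T(9)=646, T(10)=-654, T(11)=3263, T(12)=17, T(13)=8505; answer 8505

8505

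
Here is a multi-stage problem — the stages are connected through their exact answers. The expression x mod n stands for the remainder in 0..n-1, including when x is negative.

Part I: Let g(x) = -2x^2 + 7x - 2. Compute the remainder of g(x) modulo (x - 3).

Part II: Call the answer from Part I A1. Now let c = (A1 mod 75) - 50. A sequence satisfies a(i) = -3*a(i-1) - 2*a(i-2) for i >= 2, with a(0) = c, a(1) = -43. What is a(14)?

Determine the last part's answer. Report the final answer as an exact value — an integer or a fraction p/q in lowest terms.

Part I: remainder = value at the root: -2*(3)^2 + 7*(3)^1 - 2 = (-18) + (21) + (-2) = 1; answer 1
Part II: A1 = 1; c = -49; a(2) = -3*(-43) - 2*(-49) = 227; iterating: a(2)=227, a(3)=-595, a(4)=1331, a(5)=-2803, a(6)=5747, a(7)=-11635, a(8)=23411, a(9)=-46963, a(10)=94067, a(11)=-188275, a(12)=376691, a(13)=-753523, a(14)=1507187; answer 1507187

1507187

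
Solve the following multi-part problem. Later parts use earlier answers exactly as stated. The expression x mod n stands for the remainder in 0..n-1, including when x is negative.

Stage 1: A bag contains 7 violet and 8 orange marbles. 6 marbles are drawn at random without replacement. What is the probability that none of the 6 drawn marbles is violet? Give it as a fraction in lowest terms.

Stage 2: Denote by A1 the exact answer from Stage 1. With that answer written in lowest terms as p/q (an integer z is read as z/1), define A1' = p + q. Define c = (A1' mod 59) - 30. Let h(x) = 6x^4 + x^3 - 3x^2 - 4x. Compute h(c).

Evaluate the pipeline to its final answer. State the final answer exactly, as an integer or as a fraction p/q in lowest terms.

Stage 1: total draws C(15,6) = 5005; favorable C(8,6) = 28; P = 4/715; answer 4/715
Stage 2: A1 = 4/715; threaded value p + q = 719; c = -19; 6*(-19)^4 + 1*(-19)^3 - 3*(-19)^2 - 4*(-19)^1 = (781926) + (-6859) + (-1083) + (76) = 774060; answer 774060

774060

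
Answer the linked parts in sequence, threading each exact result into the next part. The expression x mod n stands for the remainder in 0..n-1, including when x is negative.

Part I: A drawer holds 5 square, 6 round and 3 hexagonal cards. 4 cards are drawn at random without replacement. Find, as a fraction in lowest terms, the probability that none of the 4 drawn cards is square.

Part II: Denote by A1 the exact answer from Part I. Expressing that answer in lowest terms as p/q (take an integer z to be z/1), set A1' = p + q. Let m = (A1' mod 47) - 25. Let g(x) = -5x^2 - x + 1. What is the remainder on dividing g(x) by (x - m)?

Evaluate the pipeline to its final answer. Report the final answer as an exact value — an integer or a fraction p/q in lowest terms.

Part I: total draws C(14,4) = 1001; favorable C(9,4) = 126; P = 18/143; answer 18/143
Part II: A1 = 18/143; threaded value p + q = 161; m = -5; remainder = value at the root: -5*(-5)^2 - 1*(-5)^1 + 1 = (-125) + (5) + (1) = -119; answer -119

-119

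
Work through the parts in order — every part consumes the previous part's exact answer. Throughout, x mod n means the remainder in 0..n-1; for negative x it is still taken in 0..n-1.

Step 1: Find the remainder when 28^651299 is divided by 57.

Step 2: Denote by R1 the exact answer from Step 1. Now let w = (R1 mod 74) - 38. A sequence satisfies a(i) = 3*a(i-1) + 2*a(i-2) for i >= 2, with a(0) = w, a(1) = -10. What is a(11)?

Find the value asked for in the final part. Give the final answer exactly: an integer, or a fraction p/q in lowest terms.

Step 1: squarings mod 57: 28^1=28, 28^2=43, 28^4=25, 28^8=55, 28^16=4, 28^32=16, 28^64=28, 28^128=43, 28^256=25, 28^512=55, 28^1024=4, 28^2048=16, 28^4096=28, 28^8192=43, 28^16384=25, 28^32768=55, 28^65536=4, 28^131072=16, 28^262144=28, 28^524288=43; 28^651299 = 28^1 * 28^2 * 28^32 * 28^4096 * 28^8192 * 28^16384 * 28^32768 * 28^65536 * 28^524288 = 16 (mod 57); answer 16
Step 2: R1 = 16; w = -22; a(2) = 3*(-10) + 2*(-22) = -74; iterating: a(2)=-74, a(3)=-242, a(4)=-874, a(5)=-3106, a(6)=-11066, a(7)=-39410, a(8)=-140362, a(9)=-499906, a(10)=-1780442, a(11)=-6341138; answer -6341138

-6341138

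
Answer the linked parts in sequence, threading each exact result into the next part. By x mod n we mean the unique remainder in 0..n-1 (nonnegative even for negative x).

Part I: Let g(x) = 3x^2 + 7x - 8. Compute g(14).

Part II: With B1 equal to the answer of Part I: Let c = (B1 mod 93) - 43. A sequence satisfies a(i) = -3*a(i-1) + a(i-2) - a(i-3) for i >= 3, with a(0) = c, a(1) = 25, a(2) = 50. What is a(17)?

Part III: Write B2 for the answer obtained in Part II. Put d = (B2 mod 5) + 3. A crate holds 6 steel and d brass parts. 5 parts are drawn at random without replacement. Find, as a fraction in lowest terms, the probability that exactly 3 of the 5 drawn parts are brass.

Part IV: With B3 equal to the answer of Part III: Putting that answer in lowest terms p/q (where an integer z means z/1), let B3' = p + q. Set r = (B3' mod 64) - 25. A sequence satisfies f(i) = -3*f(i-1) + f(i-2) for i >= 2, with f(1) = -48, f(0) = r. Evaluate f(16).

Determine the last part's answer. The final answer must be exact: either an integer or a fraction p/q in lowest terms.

Part I: 3*(14)^2 + 7*(14)^1 - 8 = (588) + (98) + (-8) = 678; answer 678
Part II: B1 = 678; c = -16; a(3) = -3*(50) + 1*(25) - 1*(-16) = -109; iterating: a(3)=-109, a(4)=352, a(5)=-1215, a(6)=4106, a(7)=-13885, a(8)=46976, a(9)=-158919, a(10)=537618, a(11)=-1818749, a(12)=6152784, a(13)=-20814719, a(14)=70415690, a(15)=-238214573, a(16)=805874128, a(17)=-2726252647; answer -2726252647
Part III: B2 = -2726252647; d = 6; total draws C(12,5) = 792; favorable C(6,3)*C(6,2) = 300; P = 25/66; answer 25/66
Part IV: B3 = 25/66; threaded value p + q = 91; r = 2; f(2) = -3*(-48) + 1*(2) = 146; iterating: f(2)=146, f(3)=-486, f(4)=1604, f(5)=-5298, f(6)=17498, f(7)=-57792, f(8)=190874, f(9)=-630414, f(10)=2082116, f(11)=-6876762, f(12)=22712402, f(13)=-75013968, f(14)=247754306, f(15)=-818276886, f(16)=2702584964; answer 2702584964

2702584964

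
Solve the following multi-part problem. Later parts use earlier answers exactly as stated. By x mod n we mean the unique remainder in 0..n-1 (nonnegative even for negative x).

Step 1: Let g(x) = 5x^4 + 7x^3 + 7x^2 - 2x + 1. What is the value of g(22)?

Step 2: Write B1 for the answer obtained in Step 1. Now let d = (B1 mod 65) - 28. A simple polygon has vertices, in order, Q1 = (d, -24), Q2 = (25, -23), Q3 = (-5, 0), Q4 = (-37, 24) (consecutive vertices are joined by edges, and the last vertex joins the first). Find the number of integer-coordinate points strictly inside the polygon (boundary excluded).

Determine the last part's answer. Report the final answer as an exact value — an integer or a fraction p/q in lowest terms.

Step 1: 5*(22)^4 + 7*(22)^3 + 7*(22)^2 - 2*(22)^1 + 1 = (1171280) + (74536) + (3388) + (-44) + (1) = 1249161; answer 1249161
Step 2: B1 = 1249161; d = 28; cross terms: (28*-23 - 25*-24)=-44, (25*0 - -5*-23)=-115, (-5*24 - -37*0)=-120, (-37*-24 - 28*24)=216; twice the area = |-63| = 63; area = 63/2; boundary points = 1 + 1 + 8 + 1 = 11; strictly interior points = area - boundary/2 + 1 = 27; answer 27

27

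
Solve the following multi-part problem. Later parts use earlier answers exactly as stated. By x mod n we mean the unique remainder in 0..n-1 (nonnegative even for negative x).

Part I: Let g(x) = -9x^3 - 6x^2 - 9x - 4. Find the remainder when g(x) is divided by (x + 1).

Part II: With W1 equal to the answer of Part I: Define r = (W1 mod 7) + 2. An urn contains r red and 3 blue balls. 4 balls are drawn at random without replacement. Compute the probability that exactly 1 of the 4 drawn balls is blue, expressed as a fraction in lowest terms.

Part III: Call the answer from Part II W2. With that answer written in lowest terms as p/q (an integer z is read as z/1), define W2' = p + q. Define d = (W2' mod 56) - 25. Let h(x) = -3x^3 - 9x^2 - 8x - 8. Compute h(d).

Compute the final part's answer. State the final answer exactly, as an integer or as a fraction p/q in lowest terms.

Part I: remainder = value at the root: -9*(-1)^3 - 6*(-1)^2 - 9*(-1)^1 - 4 = (9) + (-6) + (9) + (-4) = 8; answer 8
Part II: W1 = 8; r = 3; total draws C(6,4) = 15; favorable C(3,1)*C(3,3) = 3; P = 1/5; answer 1/5
Part III: W2 = 1/5; threaded value p + q = 6; d = -19; -3*(-19)^3 - 9*(-19)^2 - 8*(-19)^1 - 8 = (20577) + (-3249) + (152) + (-8) = 17472; answer 17472

17472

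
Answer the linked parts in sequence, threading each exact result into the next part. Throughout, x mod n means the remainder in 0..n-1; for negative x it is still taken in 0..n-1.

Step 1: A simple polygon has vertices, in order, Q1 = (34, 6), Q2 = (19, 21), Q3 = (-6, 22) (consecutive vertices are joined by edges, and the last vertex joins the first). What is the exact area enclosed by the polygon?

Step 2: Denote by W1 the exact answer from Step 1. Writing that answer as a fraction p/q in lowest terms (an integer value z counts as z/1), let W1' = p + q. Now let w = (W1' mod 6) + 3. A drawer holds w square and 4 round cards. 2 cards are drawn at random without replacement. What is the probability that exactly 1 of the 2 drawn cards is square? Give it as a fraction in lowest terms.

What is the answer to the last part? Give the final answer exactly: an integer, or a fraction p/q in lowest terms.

Step 1: cross terms: (34*21 - 19*6)=600, (19*22 - -6*21)=544, (-6*6 - 34*22)=-784; twice the area = |360| = 360; area = 180; answer 180
Step 2: W1 = 180; threaded value p + q = 181; w = 4; total draws C(8,2) = 28; favorable C(4,1)*C(4,1) = 16; P = 4/7; answer 4/7

4/7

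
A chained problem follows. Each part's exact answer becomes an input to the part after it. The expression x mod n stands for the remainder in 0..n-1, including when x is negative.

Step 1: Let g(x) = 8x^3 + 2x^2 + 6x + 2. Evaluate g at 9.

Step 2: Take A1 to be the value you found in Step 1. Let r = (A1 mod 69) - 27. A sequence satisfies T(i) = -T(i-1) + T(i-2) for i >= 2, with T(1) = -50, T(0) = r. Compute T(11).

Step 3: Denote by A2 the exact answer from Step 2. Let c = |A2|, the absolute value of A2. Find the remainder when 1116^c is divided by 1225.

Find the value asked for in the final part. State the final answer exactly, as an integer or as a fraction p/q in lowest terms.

701

Step 1: 8*(9)^3 + 2*(9)^2 + 6*(9)^1 + 2 = (5832) + (162) + (54) + (2) = 6050; answer 6050
Step 2: A1 = 6050; r = 20; T(2) = -1*(-50) + 1*(20) = 70; iterating: T(2)=70, T(3)=-120, T(4)=190, T(5)=-310, T(6)=500, T(7)=-810, T(8)=1310, T(9)=-2120, T(10)=3430, T(11)=-5550; answer -5550
Step 3: A2 = -5550; c = 5550; squarings mod 1225: 1116^1=1116, 1116^2=856, 1116^4=186, 1116^8=296, 1116^16=641, 1116^32=506, 1116^64=11, 1116^128=121, 1116^256=1166, 1116^512=1031, 1116^1024=886, 1116^2048=996, 1116^4096=991; 1116^5550 = 1116^2 * 1116^4 * 1116^8 * 1116^32 * 1116^128 * 1116^256 * 1116^1024 * 1116^4096 = 701 (mod 1225); answer 701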